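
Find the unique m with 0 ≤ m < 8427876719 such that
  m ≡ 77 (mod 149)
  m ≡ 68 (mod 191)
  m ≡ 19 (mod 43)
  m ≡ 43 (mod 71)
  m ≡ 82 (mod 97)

965120012

The moduli are pairwise coprime; N = 149·191·43·71·97 = 8427876719.
N/149 = 56562931; 56562931 ≡ 147 (mod 149); 147·74 ≡ 1, so inverse 74.
N/191 = 44125009; 44125009 ≡ 189 (mod 191); 189·95 ≡ 1, so inverse 95.
N/43 = 195997133; 195997133 ≡ 37 (mod 43); 37·7 ≡ 1, so inverse 7.
N/71 = 118702489; 118702489 ≡ 3 (mod 71); 3·24 ≡ 1, so inverse 24.
N/97 = 86885327; 86885327 ≡ 2 (mod 97); 2·49 ≡ 1, so inverse 49.
m ≡ 77·56562931·74 + 68·44125009·95 + 19·195997133·7 + 43·118702489·24 + 82·86885327·49 = 1105016970201.
1105016970201 mod 8427876719 = 965120012.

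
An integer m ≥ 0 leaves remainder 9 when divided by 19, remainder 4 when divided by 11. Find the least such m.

Combine the congruences pairwise.
From m ≡ 9 (mod 19) write m = 9 + 19t. Substituting into m ≡ 4 (mod 11) gives 19t ≡ 6 (mod 11), and since 8⁻¹ ≡ 7 (mod 11), t ≡ 9. Hence m ≡ 9 + 19·9 = 180 (mod 209).

180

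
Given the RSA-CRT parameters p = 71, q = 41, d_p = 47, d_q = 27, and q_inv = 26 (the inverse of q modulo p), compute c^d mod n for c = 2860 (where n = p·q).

m₁ = c^(d_p) mod p: c ≡ 20 (mod 71), and 20^47 mod 71 = 30.
m₂ = c^(d_q) mod q: c ≡ 31 (mod 41), and 31^27 mod 41 = 23.
h = q_inv·(m₁ − m₂) mod p = 26·(30 − 23) mod 71 = 40.
m = m₂ + h·q = 23 + 40·41 = 1663.

1663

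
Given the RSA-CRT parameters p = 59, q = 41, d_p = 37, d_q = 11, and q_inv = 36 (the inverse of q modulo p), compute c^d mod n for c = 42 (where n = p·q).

1477

m₁ = c^(d_p) mod p: c ≡ 42 (mod 59), and 42^37 mod 59 = 2.
m₂ = c^(d_q) mod q: c ≡ 1 (mod 41), and 1^11 mod 41 = 1.
h = q_inv·(m₁ − m₂) mod p = 36·(2 − 1) mod 59 = 36.
m = m₂ + h·q = 1 + 36·41 = 1477.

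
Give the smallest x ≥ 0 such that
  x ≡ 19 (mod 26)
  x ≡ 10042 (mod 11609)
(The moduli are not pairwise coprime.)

21651

Combine the congruences pairwise.
gcd(26, 11609) = 13 and 13 | (10042 − 19), so the pair is consistent; merging gives x ≡ 21651 (mod 23218), where 23218 = lcm(26, 11609).
The solution is unique modulo lcm(26, 11609) = 23218.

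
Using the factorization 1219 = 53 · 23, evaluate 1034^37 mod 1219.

Mod 53: 1034 ≡ 27; 27^37 ≡ 14 (mod 53).
Mod 23: 1034 ≡ 22; by Fermat, exponent reduces to 37 mod 22 = 15; 22^15 ≡ 22 (mod 23).
Combine by CRT: x ≡ 14 (mod 53), x ≡ 22 (mod 23) ⇒ x ≡ 597 (mod 1219).

597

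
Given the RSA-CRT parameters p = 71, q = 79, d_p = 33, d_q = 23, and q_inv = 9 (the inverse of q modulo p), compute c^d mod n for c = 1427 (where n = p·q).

4870

m₁ = c^(d_p) mod p: c ≡ 7 (mod 71), and 7^33 mod 71 = 42.
m₂ = c^(d_q) mod q: c ≡ 5 (mod 79), and 5^23 mod 79 = 51.
h = q_inv·(m₁ − m₂) mod p = 9·(42 − 51) mod 71 = 61.
m = m₂ + h·q = 51 + 61·79 = 4870.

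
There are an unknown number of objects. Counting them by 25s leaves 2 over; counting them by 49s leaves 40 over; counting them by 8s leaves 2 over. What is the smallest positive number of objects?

From N ≡ 2 (mod 25) write N = 2 + 25t. Substituting into N ≡ 40 (mod 49) gives 25t ≡ 38 (mod 49), and since 25⁻¹ ≡ 2 (mod 49), t ≡ 27. Hence N ≡ 2 + 25·27 = 677 (mod 1225).
From N ≡ 677 (mod 1225) write N = 677 + 1225t. Substituting into N ≡ 2 (mod 8) gives 1225t ≡ 5 (mod 8), and since 1⁻¹ ≡ 1 (mod 8), t ≡ 5. Hence N ≡ 677 + 1225·5 = 6802 (mod 9800).

6802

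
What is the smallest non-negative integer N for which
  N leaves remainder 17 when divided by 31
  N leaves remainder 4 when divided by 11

From N ≡ 17 (mod 31) write N = 17 + 31t. Substituting into N ≡ 4 (mod 11) gives 31t ≡ 9 (mod 11), and since 9⁻¹ ≡ 5 (mod 11), t ≡ 1. Hence N ≡ 17 + 31·1 = 48 (mod 341).

48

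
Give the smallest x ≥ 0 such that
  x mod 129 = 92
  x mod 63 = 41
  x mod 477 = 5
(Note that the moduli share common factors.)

87296

gcd(129, 63) = 3 and 3 | (41 − 92), so the pair is consistent; merging gives x ≡ 608 (mod 2709), where 2709 = lcm(129, 63).
gcd(2709, 477) = 9 and 9 | (5 − 608), so the pair is consistent; merging gives x ≡ 87296 (mod 143577), where 143577 = lcm(2709, 477).
The solution is unique modulo lcm(129, 63, 477) = 143577.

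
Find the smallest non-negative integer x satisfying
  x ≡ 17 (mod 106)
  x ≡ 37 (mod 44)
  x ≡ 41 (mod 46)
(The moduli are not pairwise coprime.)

gcd(106, 44) = 2 and 2 | (37 − 17), so the pair is consistent; merging gives x ≡ 653 (mod 2332), where 2332 = lcm(106, 44).
gcd(2332, 46) = 2 and 2 | (41 − 653), so the pair is consistent; merging gives x ≡ 2985 (mod 53636), where 53636 = lcm(2332, 46).
The solution is unique modulo lcm(106, 44, 46) = 53636.

2985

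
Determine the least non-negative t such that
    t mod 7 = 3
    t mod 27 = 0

108

From t ≡ 3 (mod 7) write t = 3 + 7s. Substituting into t ≡ 0 (mod 27) gives 7s ≡ 24 (mod 27), and since 7⁻¹ ≡ 4 (mod 27), s ≡ 15. Hence t ≡ 3 + 7·15 = 108 (mod 189).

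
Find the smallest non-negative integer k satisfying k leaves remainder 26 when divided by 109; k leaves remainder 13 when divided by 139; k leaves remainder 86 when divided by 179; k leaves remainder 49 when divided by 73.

126113462

The moduli are pairwise coprime; N = 109·139·179·73 = 197978117.
N/109 = 1816313; 1816313 ≡ 46 (mod 109); 46·64 ≡ 1, so inverse 64.
N/139 = 1424303; 1424303 ≡ 109 (mod 139); 109·88 ≡ 1, so inverse 88.
N/179 = 1106023; 1106023 ≡ 161 (mod 179); 161·169 ≡ 1, so inverse 169.
N/73 = 2712029; 2712029 ≡ 6 (mod 73); 6·61 ≡ 1, so inverse 61.
k ≡ 26·1816313·64 + 13·1424303·88 + 86·1106023·169 + 49·2712029·61 = 28832940427.
28832940427 mod 197978117 = 126113462.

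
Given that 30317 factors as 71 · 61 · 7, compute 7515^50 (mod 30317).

Mod 71: 7515 ≡ 60; 60^50 ≡ 45 (mod 71).
Mod 61: 7515 ≡ 12; 12^50 ≡ 13 (mod 61).
Mod 7: 7515 ≡ 4; by Fermat, exponent reduces to 50 mod 6 = 2; 4^2 ≡ 2 (mod 7).
Combine by CRT: x ≡ 45 (mod 71), x ≡ 13 (mod 61), x ≡ 2 (mod 7) ⇒ x ≡ 22339 (mod 30317).

22339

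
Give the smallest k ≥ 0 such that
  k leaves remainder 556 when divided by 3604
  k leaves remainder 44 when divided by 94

gcd(3604, 94) = 2 and 2 | (44 − 556), so the pair is consistent; merging gives k ≡ 112280 (mod 169388), where 169388 = lcm(3604, 94).
The solution is unique modulo lcm(3604, 94) = 169388.

112280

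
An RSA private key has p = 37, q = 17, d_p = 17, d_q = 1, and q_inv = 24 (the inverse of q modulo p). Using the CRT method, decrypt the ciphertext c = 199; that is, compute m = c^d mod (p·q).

m₁ = c^(d_p) mod p: c ≡ 14 (mod 37), and 14^17 mod 37 = 29.
m₂ = c^(d_q) mod q: c ≡ 12 (mod 17), and 12^1 mod 17 = 12.
h = q_inv·(m₁ − m₂) mod p = 24·(29 − 12) mod 37 = 1.
m = m₂ + h·q = 12 + 1·17 = 29.

29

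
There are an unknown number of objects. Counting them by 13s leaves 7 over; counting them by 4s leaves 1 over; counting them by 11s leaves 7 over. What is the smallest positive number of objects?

293

From N ≡ 7 (mod 13) write N = 7 + 13t. Substituting into N ≡ 1 (mod 4) gives 13t ≡ 2 (mod 4), and since 1⁻¹ ≡ 1 (mod 4), t ≡ 2. Hence N ≡ 7 + 13·2 = 33 (mod 52).
From N ≡ 33 (mod 52) write N = 33 + 52t. Substituting into N ≡ 7 (mod 11) gives 52t ≡ 7 (mod 11), and since 8⁻¹ ≡ 7 (mod 11), t ≡ 5. Hence N ≡ 33 + 52·5 = 293 (mod 572).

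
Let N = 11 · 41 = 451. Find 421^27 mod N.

Mod 11: 421 ≡ 3; by Fermat, exponent reduces to 27 mod 10 = 7; 3^7 ≡ 9 (mod 11).
Mod 41: 421 ≡ 11; 11^27 ≡ 6 (mod 41).
Combine by CRT: x ≡ 9 (mod 11), x ≡ 6 (mod 41) ⇒ x ≡ 416 (mod 451).

416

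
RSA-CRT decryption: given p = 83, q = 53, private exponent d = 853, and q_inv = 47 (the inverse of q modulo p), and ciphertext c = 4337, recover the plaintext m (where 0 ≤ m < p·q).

d_p = d mod (p−1) = 853 mod 82 = 33; d_q = d mod (q−1) = 21.
m₁ = c^(d_p) mod p: c ≡ 21 (mod 83), and 21^33 mod 83 = 49.
m₂ = c^(d_q) mod q: c ≡ 44 (mod 53), and 44^21 mod 53 = 15.
h = q_inv·(m₁ − m₂) mod p = 47·(49 − 15) mod 83 = 21.
m = m₂ + h·q = 15 + 21·53 = 1128.

1128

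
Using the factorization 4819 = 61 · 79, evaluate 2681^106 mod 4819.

1217

Mod 61: 2681 ≡ 58; by Fermat, exponent reduces to 106 mod 60 = 46; 58^46 ≡ 58 (mod 61).
Mod 79: 2681 ≡ 74; by Fermat, exponent reduces to 106 mod 78 = 28; 74^28 ≡ 32 (mod 79).
Combine by CRT: x ≡ 58 (mod 61), x ≡ 32 (mod 79) ⇒ x ≡ 1217 (mod 4819).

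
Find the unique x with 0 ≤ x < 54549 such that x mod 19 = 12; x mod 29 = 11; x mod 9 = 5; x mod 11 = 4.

The moduli are pairwise coprime; N = 19·29·9·11 = 54549.
N/19 = 2871; 2871 ≡ 2 (mod 19); 2·10 ≡ 1, so inverse 10.
N/29 = 1881; 1881 ≡ 25 (mod 29); 25·7 ≡ 1, so inverse 7.
N/9 = 6061; 6061 ≡ 4 (mod 9); 4·7 ≡ 1, so inverse 7.
N/11 = 4959; 4959 ≡ 9 (mod 11); 9·5 ≡ 1, so inverse 5.
x ≡ 12·2871·10 + 11·1881·7 + 5·6061·7 + 4·4959·5 = 800672.
800672 mod 54549 = 36986.

36986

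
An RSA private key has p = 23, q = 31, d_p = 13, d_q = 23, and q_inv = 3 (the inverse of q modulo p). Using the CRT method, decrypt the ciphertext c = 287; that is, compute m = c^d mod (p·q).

m₁ = c^(d_p) mod p: c ≡ 11 (mod 23), and 11^13 mod 23 = 17.
m₂ = c^(d_q) mod q: c ≡ 8 (mod 31), and 8^23 mod 31 = 16.
h = q_inv·(m₁ − m₂) mod p = 3·(17 − 16) mod 23 = 3.
m = m₂ + h·q = 16 + 3·31 = 109.

109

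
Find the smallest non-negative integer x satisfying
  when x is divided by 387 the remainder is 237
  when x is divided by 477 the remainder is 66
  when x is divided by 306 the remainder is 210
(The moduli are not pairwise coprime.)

Combine the congruences pairwise.
gcd(387, 477) = 9 and 9 | (66 − 237), so the pair is consistent; merging gives x ≡ 15330 (mod 20511), where 20511 = lcm(387, 477).
gcd(20511, 306) = 9 and 9 | (210 − 15330), so the pair is consistent; merging gives x ≡ 425550 (mod 697374), where 697374 = lcm(20511, 306).
The solution is unique modulo lcm(387, 477, 306) = 697374.

425550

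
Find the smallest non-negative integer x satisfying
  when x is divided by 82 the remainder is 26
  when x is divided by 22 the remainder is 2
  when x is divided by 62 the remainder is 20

21100

Combine the congruences pairwise.
gcd(82, 22) = 2 and 2 | (2 − 26), so the pair is consistent; merging gives x ≡ 354 (mod 902), where 902 = lcm(82, 22).
gcd(902, 62) = 2 and 2 | (20 − 354), so the pair is consistent; merging gives x ≡ 21100 (mod 27962), where 27962 = lcm(902, 62).
The solution is unique modulo lcm(82, 22, 62) = 27962.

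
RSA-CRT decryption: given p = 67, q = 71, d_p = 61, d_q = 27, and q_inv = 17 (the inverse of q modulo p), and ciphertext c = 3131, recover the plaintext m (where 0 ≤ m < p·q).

m₁ = c^(d_p) mod p: c ≡ 49 (mod 67), and 49^61 mod 67 = 65.
m₂ = c^(d_q) mod q: c ≡ 7 (mod 71), and 7^27 mod 71 = 21.
h = q_inv·(m₁ − m₂) mod p = 17·(65 − 21) mod 67 = 11.
m = m₂ + h·q = 21 + 11·71 = 802.

802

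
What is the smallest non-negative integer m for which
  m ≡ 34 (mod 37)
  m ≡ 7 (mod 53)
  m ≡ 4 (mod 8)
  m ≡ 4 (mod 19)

The moduli are pairwise coprime; N = 37·53·8·19 = 298072.
N/37 = 8056; 8056 ≡ 27 (mod 37); 27·11 ≡ 1, so inverse 11.
N/53 = 5624; 5624 ≡ 6 (mod 53); 6·9 ≡ 1, so inverse 9.
N/8 = 37259; 37259 ≡ 3 (mod 8); 3·3 ≡ 1, so inverse 3.
N/19 = 15688; 15688 ≡ 13 (mod 19); 13·3 ≡ 1, so inverse 3.
m ≡ 34·8056·11 + 7·5624·9 + 4·37259·3 + 4·15688·3 = 4002620.
4002620 mod 298072 = 127684.

127684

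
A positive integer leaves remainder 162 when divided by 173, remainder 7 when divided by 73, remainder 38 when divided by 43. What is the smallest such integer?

From N ≡ 162 (mod 173) write N = 162 + 173t. Substituting into N ≡ 7 (mod 73) gives 173t ≡ 64 (mod 73), and since 27⁻¹ ≡ 46 (mod 73), t ≡ 24. Hence N ≡ 162 + 173·24 = 4314 (mod 12629).
From N ≡ 4314 (mod 12629) write N = 4314 + 12629t. Substituting into N ≡ 38 (mod 43) gives 12629t ≡ 24 (mod 43), and since 30⁻¹ ≡ 33 (mod 43), t ≡ 18. Hence N ≡ 4314 + 12629·18 = 231636 (mod 543047).

231636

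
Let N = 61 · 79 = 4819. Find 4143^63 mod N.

4694

Mod 61: 4143 ≡ 56; by Fermat, exponent reduces to 63 mod 60 = 3; 56^3 ≡ 58 (mod 61).
Mod 79: 4143 ≡ 35; 35^63 ≡ 33 (mod 79).
Combine by CRT: x ≡ 58 (mod 61), x ≡ 33 (mod 79) ⇒ x ≡ 4694 (mod 4819).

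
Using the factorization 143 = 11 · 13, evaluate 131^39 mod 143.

Mod 11: 131 ≡ 10; by Fermat, exponent reduces to 39 mod 10 = 9; 10^9 ≡ 10 (mod 11).
Mod 13: 131 ≡ 1; by Fermat, exponent reduces to 39 mod 12 = 3; 1^3 ≡ 1 (mod 13).
Combine by CRT: x ≡ 10 (mod 11), x ≡ 1 (mod 13) ⇒ x ≡ 131 (mod 143).

131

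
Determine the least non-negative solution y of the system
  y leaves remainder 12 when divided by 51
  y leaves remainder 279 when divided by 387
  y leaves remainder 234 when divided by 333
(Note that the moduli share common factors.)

126441

Combine the congruences pairwise.
gcd(51, 387) = 3 and 3 | (279 − 12), so the pair is consistent; merging gives y ≡ 1440 (mod 6579), where 6579 = lcm(51, 387).
gcd(6579, 333) = 9 and 9 | (234 − 1440), so the pair is consistent; merging gives y ≡ 126441 (mod 243423), where 243423 = lcm(6579, 333).
The solution is unique modulo lcm(51, 387, 333) = 243423.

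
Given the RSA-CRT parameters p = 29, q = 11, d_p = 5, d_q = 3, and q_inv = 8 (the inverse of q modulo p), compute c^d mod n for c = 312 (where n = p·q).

42

m₁ = c^(d_p) mod p: c ≡ 22 (mod 29), and 22^5 mod 29 = 13.
m₂ = c^(d_q) mod q: c ≡ 4 (mod 11), and 4^3 mod 11 = 9.
h = q_inv·(m₁ − m₂) mod p = 8·(13 − 9) mod 29 = 3.
m = m₂ + h·q = 9 + 3·11 = 42.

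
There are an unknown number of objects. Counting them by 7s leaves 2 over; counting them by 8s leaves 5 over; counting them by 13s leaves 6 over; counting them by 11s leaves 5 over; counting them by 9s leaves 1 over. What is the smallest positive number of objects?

35821

From N ≡ 2 (mod 7) write N = 2 + 7t. Substituting into N ≡ 5 (mod 8) gives 7t ≡ 3 (mod 8), and since 7⁻¹ ≡ 7 (mod 8), t ≡ 5. Hence N ≡ 2 + 7·5 = 37 (mod 56).
From N ≡ 37 (mod 56) write N = 37 + 56t. Substituting into N ≡ 6 (mod 13) gives 56t ≡ 8 (mod 13), and since 4⁻¹ ≡ 10 (mod 13), t ≡ 2. Hence N ≡ 37 + 56·2 = 149 (mod 728).
From N ≡ 149 (mod 728) write N = 149 + 728t. Substituting into N ≡ 5 (mod 11) gives 728t ≡ 10 (mod 11), and since 2⁻¹ ≡ 6 (mod 11), t ≡ 5. Hence N ≡ 149 + 728·5 = 3789 (mod 8008).
From N ≡ 3789 (mod 8008) write N = 3789 + 8008t. Substituting into N ≡ 1 (mod 9) gives 8008t ≡ 1 (mod 9), and since 7⁻¹ ≡ 4 (mod 9), t ≡ 4. Hence N ≡ 3789 + 8008·4 = 35821 (mod 72072).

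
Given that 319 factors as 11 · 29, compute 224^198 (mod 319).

Mod 11: 224 ≡ 4; by Fermat, exponent reduces to 198 mod 10 = 8; 4^8 ≡ 9 (mod 11).
Mod 29: 224 ≡ 21; by Fermat, exponent reduces to 198 mod 28 = 2; 21^2 ≡ 6 (mod 29).
Combine by CRT: x ≡ 9 (mod 11), x ≡ 6 (mod 29) ⇒ x ≡ 64 (mod 319).

64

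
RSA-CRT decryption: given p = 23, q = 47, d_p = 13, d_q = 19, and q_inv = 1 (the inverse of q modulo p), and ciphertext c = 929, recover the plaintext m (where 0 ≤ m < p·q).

m₁ = c^(d_p) mod p: c ≡ 9 (mod 23), and 9^13 mod 23 = 12.
m₂ = c^(d_q) mod q: c ≡ 36 (mod 47), and 36^19 mod 47 = 2.
h = q_inv·(m₁ − m₂) mod p = 1·(12 − 2) mod 23 = 10.
m = m₂ + h·q = 2 + 10·47 = 472.

472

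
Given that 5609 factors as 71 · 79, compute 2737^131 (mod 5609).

1304

Mod 71: 2737 ≡ 39; by Fermat, exponent reduces to 131 mod 70 = 61; 39^61 ≡ 26 (mod 71).
Mod 79: 2737 ≡ 51; by Fermat, exponent reduces to 131 mod 78 = 53; 51^53 ≡ 40 (mod 79).
Combine by CRT: x ≡ 26 (mod 71), x ≡ 40 (mod 79) ⇒ x ≡ 1304 (mod 5609).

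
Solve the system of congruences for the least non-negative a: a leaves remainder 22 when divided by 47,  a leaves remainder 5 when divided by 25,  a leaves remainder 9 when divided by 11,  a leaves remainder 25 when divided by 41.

Combine the congruences pairwise.
From a ≡ 22 (mod 47) write a = 22 + 47t. Substituting into a ≡ 5 (mod 25) gives 47t ≡ 8 (mod 25), and since 22⁻¹ ≡ 8 (mod 25), t ≡ 14. Hence a ≡ 22 + 47·14 = 680 (mod 1175).
From a ≡ 680 (mod 1175) write a = 680 + 1175t. Substituting into a ≡ 9 (mod 11) gives 1175t ≡ 0 (mod 11), and since 9⁻¹ ≡ 5 (mod 11), t ≡ 0. Hence a ≡ 680 + 1175·0 = 680 (mod 12925).
From a ≡ 680 (mod 12925) write a = 680 + 12925t. Substituting into a ≡ 25 (mod 41) gives 12925t ≡ 1 (mod 41), and since 10⁻¹ ≡ 37 (mod 41), t ≡ 37. Hence a ≡ 680 + 12925·37 = 478905 (mod 529925).

478905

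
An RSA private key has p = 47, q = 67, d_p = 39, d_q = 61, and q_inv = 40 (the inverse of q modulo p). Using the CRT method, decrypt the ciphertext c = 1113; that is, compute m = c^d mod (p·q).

m₁ = c^(d_p) mod p: c ≡ 32 (mod 47), and 32^39 mod 47 = 27.
m₂ = c^(d_q) mod q: c ≡ 41 (mod 67), and 41^61 mod 67 = 34.
h = q_inv·(m₁ − m₂) mod p = 40·(27 − 34) mod 47 = 2.
m = m₂ + h·q = 34 + 2·67 = 168.

168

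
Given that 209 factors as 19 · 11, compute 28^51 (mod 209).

Mod 19: 28 ≡ 9; by Fermat, exponent reduces to 51 mod 18 = 15; 9^15 ≡ 11 (mod 19).
Mod 11: 28 ≡ 6; by Fermat, exponent reduces to 51 mod 10 = 1; 6^1 ≡ 6 (mod 11).
Combine by CRT: x ≡ 11 (mod 19), x ≡ 6 (mod 11) ⇒ x ≡ 182 (mod 209).

182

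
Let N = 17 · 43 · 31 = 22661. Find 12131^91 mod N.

10271

Mod 17: 12131 ≡ 10; by Fermat, exponent reduces to 91 mod 16 = 11; 10^11 ≡ 3 (mod 17).
Mod 43: 12131 ≡ 5; by Fermat, exponent reduces to 91 mod 42 = 7; 5^7 ≡ 37 (mod 43).
Mod 31: 12131 ≡ 10; by Fermat, exponent reduces to 91 mod 30 = 1; 10^1 ≡ 10 (mod 31).
Combine by CRT: x ≡ 3 (mod 17), x ≡ 37 (mod 43), x ≡ 10 (mod 31) ⇒ x ≡ 10271 (mod 22661).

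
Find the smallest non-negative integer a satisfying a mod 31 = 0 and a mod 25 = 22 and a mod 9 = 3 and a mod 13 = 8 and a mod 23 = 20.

1088472

The moduli are pairwise coprime; N = 31·25·9·13·23 = 2085525.
N/31 = 67275; 67275 ≡ 5 (mod 31); 5·25 ≡ 1, so inverse 25.
N/25 = 83421; 83421 ≡ 21 (mod 25); 21·6 ≡ 1, so inverse 6.
N/9 = 231725; 231725 ≡ 2 (mod 9); 2·5 ≡ 1, so inverse 5.
N/13 = 160425; 160425 ≡ 5 (mod 13); 5·8 ≡ 1, so inverse 8.
N/23 = 90675; 90675 ≡ 9 (mod 23); 9·18 ≡ 1, so inverse 18.
a ≡ 0·67275·25 + 22·83421·6 + 3·231725·5 + 8·160425·8 + 20·90675·18 = 57397647.
57397647 mod 2085525 = 1088472.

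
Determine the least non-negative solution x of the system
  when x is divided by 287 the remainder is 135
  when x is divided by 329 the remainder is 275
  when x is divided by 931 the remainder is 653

696110

gcd(287, 329) = 7 and 7 | (275 − 135), so the pair is consistent; merging gives x ≡ 8171 (mod 13489), where 13489 = lcm(287, 329).
gcd(13489, 931) = 7 and 7 | (653 − 8171), so the pair is consistent; merging gives x ≡ 696110 (mod 1794037), where 1794037 = lcm(13489, 931).
The solution is unique modulo lcm(287, 329, 931) = 1794037.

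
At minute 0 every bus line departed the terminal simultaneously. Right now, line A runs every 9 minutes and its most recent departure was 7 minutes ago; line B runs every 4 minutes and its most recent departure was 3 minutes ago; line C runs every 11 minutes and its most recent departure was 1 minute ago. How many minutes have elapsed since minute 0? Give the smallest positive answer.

From t ≡ 7 (mod 9) write t = 7 + 9s. Substituting into t ≡ 3 (mod 4) gives 9s ≡ 0 (mod 4), and since 1⁻¹ ≡ 1 (mod 4), s ≡ 0. Hence t ≡ 7 + 9·0 = 7 (mod 36).
From t ≡ 7 (mod 36) write t = 7 + 36s. Substituting into t ≡ 1 (mod 11) gives 36s ≡ 5 (mod 11), and since 3⁻¹ ≡ 4 (mod 11), s ≡ 9. Hence t ≡ 7 + 36·9 = 331 (mod 396).

331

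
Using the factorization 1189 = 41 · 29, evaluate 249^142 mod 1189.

811

Mod 41: 249 ≡ 3; by Fermat, exponent reduces to 142 mod 40 = 22; 3^22 ≡ 32 (mod 41).
Mod 29: 249 ≡ 17; by Fermat, exponent reduces to 142 mod 28 = 2; 17^2 ≡ 28 (mod 29).
Combine by CRT: x ≡ 32 (mod 41), x ≡ 28 (mod 29) ⇒ x ≡ 811 (mod 1189).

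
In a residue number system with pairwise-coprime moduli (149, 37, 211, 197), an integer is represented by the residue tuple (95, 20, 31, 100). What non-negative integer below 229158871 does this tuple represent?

From x ≡ 95 (mod 149) write x = 95 + 149t. Substituting into x ≡ 20 (mod 37) gives 149t ≡ 36 (mod 37), and since 1⁻¹ ≡ 1 (mod 37), t ≡ 36. Hence x ≡ 95 + 149·36 = 5459 (mod 5513).
From x ≡ 5459 (mod 5513) write x = 5459 + 5513t. Substituting into x ≡ 31 (mod 211) gives 5513t ≡ 58 (mod 211), and since 27⁻¹ ≡ 86 (mod 211), t ≡ 135. Hence x ≡ 5459 + 5513·135 = 749714 (mod 1163243).
From x ≡ 749714 (mod 1163243) write x = 749714 + 1163243t. Substituting into x ≡ 100 (mod 197) gives 1163243t ≡ 168 (mod 197), and since 155⁻¹ ≡ 136 (mod 197), t ≡ 193. Hence x ≡ 749714 + 1163243·193 = 225255613 (mod 229158871).

225255613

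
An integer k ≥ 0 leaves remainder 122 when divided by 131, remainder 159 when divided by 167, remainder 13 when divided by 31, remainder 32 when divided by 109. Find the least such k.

34353562

The moduli are pairwise coprime; N = 131·167·31·109 = 73922383.
N/131 = 564293; 564293 ≡ 76 (mod 131); 76·50 ≡ 1, so inverse 50.
N/167 = 442649; 442649 ≡ 99 (mod 167); 99·27 ≡ 1, so inverse 27.
N/31 = 2384593; 2384593 ≡ 11 (mod 31); 11·17 ≡ 1, so inverse 17.
N/109 = 678187; 678187 ≡ 98 (mod 109); 98·99 ≡ 1, so inverse 99.
k ≡ 122·564293·50 + 159·442649·27 + 13·2384593·17 + 32·678187·99 = 8017970926.
8017970926 mod 73922383 = 34353562.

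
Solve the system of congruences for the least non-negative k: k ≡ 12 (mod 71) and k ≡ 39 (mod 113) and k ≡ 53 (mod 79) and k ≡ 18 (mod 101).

57233183

Combine the congruences pairwise.
From k ≡ 12 (mod 71) write k = 12 + 71t. Substituting into k ≡ 39 (mod 113) gives 71t ≡ 27 (mod 113), and since 71⁻¹ ≡ 78 (mod 113), t ≡ 72. Hence k ≡ 12 + 71·72 = 5124 (mod 8023).
From k ≡ 5124 (mod 8023) write k = 5124 + 8023t. Substituting into k ≡ 53 (mod 79) gives 8023t ≡ 64 (mod 79), and since 44⁻¹ ≡ 9 (mod 79), t ≡ 23. Hence k ≡ 5124 + 8023·23 = 189653 (mod 633817).
From k ≡ 189653 (mod 633817) write k = 189653 + 633817t. Substituting into k ≡ 18 (mod 101) gives 633817t ≡ 43 (mod 101), and since 42⁻¹ ≡ 89 (mod 101), t ≡ 90. Hence k ≡ 189653 + 633817·90 = 57233183 (mod 64015517).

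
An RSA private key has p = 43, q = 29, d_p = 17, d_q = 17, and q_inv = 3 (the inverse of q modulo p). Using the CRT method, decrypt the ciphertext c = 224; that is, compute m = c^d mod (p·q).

1063

m₁ = c^(d_p) mod p: c ≡ 9 (mod 43), and 9^17 mod 43 = 31.
m₂ = c^(d_q) mod q: c ≡ 21 (mod 29), and 21^17 mod 29 = 19.
h = q_inv·(m₁ − m₂) mod p = 3·(31 − 19) mod 43 = 36.
m = m₂ + h·q = 19 + 36·29 = 1063.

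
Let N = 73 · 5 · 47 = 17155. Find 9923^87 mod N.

Mod 73: 9923 ≡ 68; by Fermat, exponent reduces to 87 mod 72 = 15; 68^15 ≡ 43 (mod 73).
Mod 5: 9923 ≡ 3; by Fermat, exponent reduces to 87 mod 4 = 3; 3^3 ≡ 2 (mod 5).
Mod 47: 9923 ≡ 6; by Fermat, exponent reduces to 87 mod 46 = 41; 6^41 ≡ 9 (mod 47).
Combine by CRT: x ≡ 43 (mod 73), x ≡ 2 (mod 5), x ≡ 9 (mod 47) ⇒ x ≡ 8657 (mod 17155).

8657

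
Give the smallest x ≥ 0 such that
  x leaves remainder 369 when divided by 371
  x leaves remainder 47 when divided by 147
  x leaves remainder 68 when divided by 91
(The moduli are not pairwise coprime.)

Combine the congruences pairwise.
gcd(371, 147) = 7 and 7 | (47 − 369), so the pair is consistent; merging gives x ≡ 5192 (mod 7791), where 7791 = lcm(371, 147).
gcd(7791, 91) = 7 and 7 | (68 − 5192), so the pair is consistent; merging gives x ≡ 51938 (mod 101283), where 101283 = lcm(7791, 91).
The solution is unique modulo lcm(371, 147, 91) = 101283.

51938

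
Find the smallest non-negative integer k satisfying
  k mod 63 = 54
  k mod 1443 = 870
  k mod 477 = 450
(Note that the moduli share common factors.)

409239

gcd(63, 1443) = 3 and 3 | (870 − 54), so the pair is consistent; merging gives k ≡ 15300 (mod 30303), where 30303 = lcm(63, 1443).
gcd(30303, 477) = 9 and 9 | (450 − 15300), so the pair is consistent; merging gives k ≡ 409239 (mod 1606059), where 1606059 = lcm(30303, 477).
The solution is unique modulo lcm(63, 1443, 477) = 1606059.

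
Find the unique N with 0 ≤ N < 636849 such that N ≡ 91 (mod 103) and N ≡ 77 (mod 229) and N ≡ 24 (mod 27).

123279

From N ≡ 91 (mod 103) write N = 91 + 103t. Substituting into N ≡ 77 (mod 229) gives 103t ≡ 215 (mod 229), and since 103⁻¹ ≡ 209 (mod 229), t ≡ 51. Hence N ≡ 91 + 103·51 = 5344 (mod 23587).
From N ≡ 5344 (mod 23587) write N = 5344 + 23587t. Substituting into N ≡ 24 (mod 27) gives 23587t ≡ 26 (mod 27), and since 16⁻¹ ≡ 22 (mod 27), t ≡ 5. Hence N ≡ 5344 + 23587·5 = 123279 (mod 636849).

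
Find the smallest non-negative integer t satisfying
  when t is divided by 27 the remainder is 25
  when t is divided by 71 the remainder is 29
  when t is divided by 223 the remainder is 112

The moduli are pairwise coprime; N = 27·71·223 = 427491.
N/27 = 15833; 15833 ≡ 11 (mod 27); 11·5 ≡ 1, so inverse 5.
N/71 = 6021; 6021 ≡ 57 (mod 71); 57·5 ≡ 1, so inverse 5.
N/223 = 1917; 1917 ≡ 133 (mod 223); 133·166 ≡ 1, so inverse 166.
t ≡ 25·15833·5 + 29·6021·5 + 112·1917·166 = 38493034.
38493034 mod 427491 = 18844.

18844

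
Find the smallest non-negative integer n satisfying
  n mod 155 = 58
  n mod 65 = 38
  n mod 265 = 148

gcd(155, 65) = 5 and 5 | (38 − 58), so the pair is consistent; merging gives n ≡ 1143 (mod 2015), where 2015 = lcm(155, 65).
gcd(2015, 265) = 5 and 5 | (148 − 1143), so the pair is consistent; merging gives n ≡ 25323 (mod 106795), where 106795 = lcm(2015, 265).
The solution is unique modulo lcm(155, 65, 265) = 106795.

25323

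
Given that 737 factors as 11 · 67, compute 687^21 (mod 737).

148

Mod 11: 687 ≡ 5; by Fermat, exponent reduces to 21 mod 10 = 1; 5^1 ≡ 5 (mod 11).
Mod 67: 687 ≡ 17; 17^21 ≡ 14 (mod 67).
Combine by CRT: x ≡ 5 (mod 11), x ≡ 14 (mod 67) ⇒ x ≡ 148 (mod 737).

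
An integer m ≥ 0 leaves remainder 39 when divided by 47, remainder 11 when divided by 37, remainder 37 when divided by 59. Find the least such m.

The moduli are pairwise coprime; N = 47·37·59 = 102601.
N/47 = 2183; 2183 ≡ 21 (mod 47); 21·9 ≡ 1, so inverse 9.
N/37 = 2773; 2773 ≡ 35 (mod 37); 35·18 ≡ 1, so inverse 18.
N/59 = 1739; 1739 ≡ 28 (mod 59); 28·19 ≡ 1, so inverse 19.
m ≡ 39·2183·9 + 11·2773·18 + 37·1739·19 = 2537804.
2537804 mod 102601 = 75380.

75380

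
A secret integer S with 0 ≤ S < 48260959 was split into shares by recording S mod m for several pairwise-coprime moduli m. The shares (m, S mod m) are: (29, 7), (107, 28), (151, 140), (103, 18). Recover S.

The moduli are pairwise coprime; N = 29·107·151·103 = 48260959.
N/29 = 1664171; 1664171 ≡ 6 (mod 29); 6·5 ≡ 1, so inverse 5.
N/107 = 451037; 451037 ≡ 32 (mod 107); 32·97 ≡ 1, so inverse 97.
N/151 = 319609; 319609 ≡ 93 (mod 151); 93·13 ≡ 1, so inverse 13.
N/103 = 468553; 468553 ≡ 6 (mod 103); 6·86 ≡ 1, so inverse 86.
S ≡ 7·1664171·5 + 28·451037·97 + 140·319609·13 + 18·468553·86 = 2590270901.
2590270901 mod 48260959 = 32440074.

32440074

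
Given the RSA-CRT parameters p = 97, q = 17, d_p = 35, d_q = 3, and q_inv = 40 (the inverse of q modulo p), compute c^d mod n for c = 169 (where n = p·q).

m₁ = c^(d_p) mod p: c ≡ 72 (mod 97), and 72^35 mod 97 = 94.
m₂ = c^(d_q) mod q: c ≡ 16 (mod 17), and 16^3 mod 17 = 16.
h = q_inv·(m₁ − m₂) mod p = 40·(94 − 16) mod 97 = 16.
m = m₂ + h·q = 16 + 16·17 = 288.

288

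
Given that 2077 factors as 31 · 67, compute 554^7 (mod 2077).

Mod 31: 554 ≡ 27; 27^7 ≡ 15 (mod 31).
Mod 67: 554 ≡ 18; 18^7 ≡ 28 (mod 67).
Combine by CRT: x ≡ 15 (mod 31), x ≡ 28 (mod 67) ⇒ x ≡ 1100 (mod 2077).

1100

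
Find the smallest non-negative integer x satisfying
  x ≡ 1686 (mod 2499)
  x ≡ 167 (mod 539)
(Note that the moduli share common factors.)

Combine the congruences pairwise.
gcd(2499, 539) = 49 and 49 | (167 − 1686), so the pair is consistent; merging gives x ≡ 14181 (mod 27489), where 27489 = lcm(2499, 539).
The solution is unique modulo lcm(2499, 539) = 27489.

14181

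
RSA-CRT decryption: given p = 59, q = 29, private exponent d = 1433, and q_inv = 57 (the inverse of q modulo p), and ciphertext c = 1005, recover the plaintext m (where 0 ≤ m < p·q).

978

d_p = d mod (p−1) = 1433 mod 58 = 41; d_q = d mod (q−1) = 5.
m₁ = c^(d_p) mod p: c ≡ 2 (mod 59), and 2^41 mod 59 = 34.
m₂ = c^(d_q) mod q: c ≡ 19 (mod 29), and 19^5 mod 29 = 21.
h = q_inv·(m₁ − m₂) mod p = 57·(34 − 21) mod 59 = 33.
m = m₂ + h·q = 21 + 33·29 = 978.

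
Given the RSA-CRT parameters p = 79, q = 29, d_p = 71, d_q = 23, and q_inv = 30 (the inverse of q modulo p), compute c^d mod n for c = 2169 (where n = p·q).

m₁ = c^(d_p) mod p: c ≡ 36 (mod 79), and 36^71 mod 79 = 4.
m₂ = c^(d_q) mod q: c ≡ 23 (mod 29), and 23^23 mod 29 = 7.
h = q_inv·(m₁ − m₂) mod p = 30·(4 − 7) mod 79 = 68.
m = m₂ + h·q = 7 + 68·29 = 1979.

1979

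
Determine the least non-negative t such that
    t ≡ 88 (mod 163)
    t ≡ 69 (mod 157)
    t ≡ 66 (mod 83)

From t ≡ 88 (mod 163) write t = 88 + 163s. Substituting into t ≡ 69 (mod 157) gives 163s ≡ 138 (mod 157), and since 6⁻¹ ≡ 131 (mod 157), s ≡ 23. Hence t ≡ 88 + 163·23 = 3837 (mod 25591).
From t ≡ 3837 (mod 25591) write t = 3837 + 25591s. Substituting into t ≡ 66 (mod 83) gives 25591s ≡ 47 (mod 83), and since 27⁻¹ ≡ 40 (mod 83), s ≡ 54. Hence t ≡ 3837 + 25591·54 = 1385751 (mod 2124053).

1385751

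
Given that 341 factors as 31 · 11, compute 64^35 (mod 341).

Mod 31: 64 ≡ 2; by Fermat, exponent reduces to 35 mod 30 = 5; 2^5 ≡ 1 (mod 31).
Mod 11: 64 ≡ 9; by Fermat, exponent reduces to 35 mod 10 = 5; 9^5 ≡ 1 (mod 11).
Combine by CRT: x ≡ 1 (mod 31), x ≡ 1 (mod 11) ⇒ x ≡ 1 (mod 341).

1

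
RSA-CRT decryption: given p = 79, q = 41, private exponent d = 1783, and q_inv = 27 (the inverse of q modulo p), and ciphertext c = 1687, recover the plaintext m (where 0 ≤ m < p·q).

d_p = d mod (p−1) = 1783 mod 78 = 67; d_q = d mod (q−1) = 23.
m₁ = c^(d_p) mod p: c ≡ 28 (mod 79), and 28^67 mod 79 = 59.
m₂ = c^(d_q) mod q: c ≡ 6 (mod 41), and 6^23 mod 41 = 30.
h = q_inv·(m₁ − m₂) mod p = 27·(59 − 30) mod 79 = 72.
m = m₂ + h·q = 30 + 72·41 = 2982.

2982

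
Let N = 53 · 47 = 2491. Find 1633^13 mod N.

Mod 53: 1633 ≡ 43; 43^13 ≡ 52 (mod 53).
Mod 47: 1633 ≡ 35; 35^13 ≡ 41 (mod 47).
Combine by CRT: x ≡ 52 (mod 53), x ≡ 41 (mod 47) ⇒ x ≡ 370 (mod 2491).

370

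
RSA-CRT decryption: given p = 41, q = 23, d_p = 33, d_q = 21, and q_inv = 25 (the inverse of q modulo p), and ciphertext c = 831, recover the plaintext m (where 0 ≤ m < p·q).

813

m₁ = c^(d_p) mod p: c ≡ 11 (mod 41), and 11^33 mod 41 = 34.
m₂ = c^(d_q) mod q: c ≡ 3 (mod 23), and 3^21 mod 23 = 8.
h = q_inv·(m₁ − m₂) mod p = 25·(34 − 8) mod 41 = 35.
m = m₂ + h·q = 8 + 35·23 = 813.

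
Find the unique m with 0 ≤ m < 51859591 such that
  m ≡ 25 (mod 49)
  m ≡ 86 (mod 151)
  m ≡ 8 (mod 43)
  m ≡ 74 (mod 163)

The moduli are pairwise coprime; N = 49·151·43·163 = 51859591.
N/49 = 1058359; 1058359 ≡ 8 (mod 49); 8·43 ≡ 1, so inverse 43.
N/151 = 343441; 343441 ≡ 67 (mod 151); 67·142 ≡ 1, so inverse 142.
N/43 = 1206037; 1206037 ≡ 16 (mod 43); 16·35 ≡ 1, so inverse 35.
N/163 = 318157; 318157 ≡ 144 (mod 163); 144·60 ≡ 1, so inverse 60.
m ≡ 25·1058359·43 + 86·343441·142 + 8·1206037·35 + 74·318157·60 = 7082144857.
7082144857 mod 51859591 = 29240481.

29240481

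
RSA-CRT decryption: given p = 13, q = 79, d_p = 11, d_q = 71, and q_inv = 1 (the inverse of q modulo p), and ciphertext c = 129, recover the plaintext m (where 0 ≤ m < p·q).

m₁ = c^(d_p) mod p: c ≡ 12 (mod 13), and 12^11 mod 13 = 12.
m₂ = c^(d_q) mod q: c ≡ 50 (mod 79), and 50^71 mod 79 = 76.
h = q_inv·(m₁ − m₂) mod p = 1·(12 − 76) mod 13 = 1.
m = m₂ + h·q = 76 + 1·79 = 155.

155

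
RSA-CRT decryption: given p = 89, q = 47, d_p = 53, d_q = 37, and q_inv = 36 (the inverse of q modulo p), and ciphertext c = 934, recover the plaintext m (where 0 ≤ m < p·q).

m₁ = c^(d_p) mod p: c ≡ 44 (mod 89), and 44^53 mod 89 = 85.
m₂ = c^(d_q) mod q: c ≡ 41 (mod 47), and 41^37 mod 47 = 31.
h = q_inv·(m₁ − m₂) mod p = 36·(85 − 31) mod 89 = 75.
m = m₂ + h·q = 31 + 75·47 = 3556.

3556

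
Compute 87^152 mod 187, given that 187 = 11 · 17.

1

Mod 11: 87 ≡ 10; by Fermat, exponent reduces to 152 mod 10 = 2; 10^2 ≡ 1 (mod 11).
Mod 17: 87 ≡ 2; by Fermat, exponent reduces to 152 mod 16 = 8; 2^8 ≡ 1 (mod 17).
Combine by CRT: x ≡ 1 (mod 11), x ≡ 1 (mod 17) ⇒ x ≡ 1 (mod 187).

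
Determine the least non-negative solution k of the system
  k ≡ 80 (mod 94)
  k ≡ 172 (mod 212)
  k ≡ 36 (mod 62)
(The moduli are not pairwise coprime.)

gcd(94, 212) = 2 and 2 | (172 − 80), so the pair is consistent; merging gives k ≡ 1020 (mod 9964), where 9964 = lcm(94, 212).
gcd(9964, 62) = 2 and 2 | (36 − 1020), so the pair is consistent; merging gives k ≡ 30912 (mod 308884), where 308884 = lcm(9964, 62).
The solution is unique modulo lcm(94, 212, 62) = 308884.

30912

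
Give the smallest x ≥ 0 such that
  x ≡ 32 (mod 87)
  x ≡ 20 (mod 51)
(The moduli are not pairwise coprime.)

989

gcd(87, 51) = 3 and 3 | (20 − 32), so the pair is consistent; merging gives x ≡ 989 (mod 1479), where 1479 = lcm(87, 51).
The solution is unique modulo lcm(87, 51) = 1479.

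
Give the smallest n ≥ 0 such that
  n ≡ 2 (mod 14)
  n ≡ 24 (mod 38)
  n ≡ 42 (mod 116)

7814

gcd(14, 38) = 2 and 2 | (24 − 2), so the pair is consistent; merging gives n ≡ 100 (mod 266), where 266 = lcm(14, 38).
gcd(266, 116) = 2 and 2 | (42 − 100), so the pair is consistent; merging gives n ≡ 7814 (mod 15428), where 15428 = lcm(266, 116).
The solution is unique modulo lcm(14, 38, 116) = 15428.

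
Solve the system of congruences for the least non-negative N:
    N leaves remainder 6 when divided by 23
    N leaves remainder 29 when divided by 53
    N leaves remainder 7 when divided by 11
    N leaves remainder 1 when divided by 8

53665

The moduli are pairwise coprime; M = 23·53·11·8 = 107272.
M/23 = 4664; 4664 ≡ 18 (mod 23); 18·9 ≡ 1, so inverse 9.
M/53 = 2024; 2024 ≡ 10 (mod 53); 10·16 ≡ 1, so inverse 16.
M/11 = 9752; 9752 ≡ 6 (mod 11); 6·2 ≡ 1, so inverse 2.
M/8 = 13409; 13409 ≡ 1 (mod 8), inverse 1.
N ≡ 6·4664·9 + 29·2024·16 + 7·9752·2 + 1·13409·1 = 1340929.
1340929 mod 107272 = 53665.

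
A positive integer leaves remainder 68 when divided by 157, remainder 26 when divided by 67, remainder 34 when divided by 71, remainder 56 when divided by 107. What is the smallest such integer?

From m ≡ 68 (mod 157) write m = 68 + 157t. Substituting into m ≡ 26 (mod 67) gives 157t ≡ 25 (mod 67), and since 23⁻¹ ≡ 35 (mod 67), t ≡ 4. Hence m ≡ 68 + 157·4 = 696 (mod 10519).
From m ≡ 696 (mod 10519) write m = 696 + 10519t. Substituting into m ≡ 34 (mod 71) gives 10519t ≡ 48 (mod 71), and since 11⁻¹ ≡ 13 (mod 71), t ≡ 56. Hence m ≡ 696 + 10519·56 = 589760 (mod 746849).
From m ≡ 589760 (mod 746849) write m = 589760 + 746849t. Substituting into m ≡ 56 (mod 107) gives 746849t ≡ 80 (mod 107), and since 96⁻¹ ≡ 68 (mod 107), t ≡ 90. Hence m ≡ 589760 + 746849·90 = 67806170 (mod 79912843).

67806170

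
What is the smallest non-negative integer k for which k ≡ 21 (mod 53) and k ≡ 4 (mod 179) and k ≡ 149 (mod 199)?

1058431

The moduli are pairwise coprime; N = 53·179·199 = 1887913.
N/53 = 35621; 35621 ≡ 5 (mod 53); 5·32 ≡ 1, so inverse 32.
N/179 = 10547; 10547 ≡ 165 (mod 179); 165·115 ≡ 1, so inverse 115.
N/199 = 9487; 9487 ≡ 134 (mod 199); 134·150 ≡ 1, so inverse 150.
k ≡ 21·35621·32 + 4·10547·115 + 149·9487·150 = 240823382.
240823382 mod 1887913 = 1058431.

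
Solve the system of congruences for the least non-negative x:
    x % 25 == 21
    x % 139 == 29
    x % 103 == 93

337521

From x ≡ 21 (mod 25) write x = 21 + 25t. Substituting into x ≡ 29 (mod 139) gives 25t ≡ 8 (mod 139), and since 25⁻¹ ≡ 89 (mod 139), t ≡ 17. Hence x ≡ 21 + 25·17 = 446 (mod 3475).
From x ≡ 446 (mod 3475) write x = 446 + 3475t. Substituting into x ≡ 93 (mod 103) gives 3475t ≡ 59 (mod 103), and since 76⁻¹ ≡ 61 (mod 103), t ≡ 97. Hence x ≡ 446 + 3475·97 = 337521 (mod 357925).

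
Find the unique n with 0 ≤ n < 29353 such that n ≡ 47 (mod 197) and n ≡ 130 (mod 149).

25460

From n ≡ 47 (mod 197) write n = 47 + 197t. Substituting into n ≡ 130 (mod 149) gives 197t ≡ 83 (mod 149), and since 48⁻¹ ≡ 59 (mod 149), t ≡ 129. Hence n ≡ 47 + 197·129 = 25460 (mod 29353).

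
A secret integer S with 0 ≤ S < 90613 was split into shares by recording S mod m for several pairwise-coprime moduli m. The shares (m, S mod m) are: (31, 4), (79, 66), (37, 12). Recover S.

58842

The moduli are pairwise coprime; N = 31·79·37 = 90613.
N/31 = 2923; 2923 ≡ 9 (mod 31); 9·7 ≡ 1, so inverse 7.
N/79 = 1147; 1147 ≡ 41 (mod 79); 41·27 ≡ 1, so inverse 27.
N/37 = 2449; 2449 ≡ 7 (mod 37); 7·16 ≡ 1, so inverse 16.
S ≡ 4·2923·7 + 66·1147·27 + 12·2449·16 = 2596006.
2596006 mod 90613 = 58842.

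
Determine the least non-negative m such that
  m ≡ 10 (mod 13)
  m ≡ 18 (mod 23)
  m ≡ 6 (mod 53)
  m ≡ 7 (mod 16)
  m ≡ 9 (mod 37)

The moduli are pairwise coprime; N = 13·23·53·16·37 = 9381424.
N/13 = 721648; 721648 ≡ 5 (mod 13); 5·8 ≡ 1, so inverse 8.
N/23 = 407888; 407888 ≡ 6 (mod 23); 6·4 ≡ 1, so inverse 4.
N/53 = 177008; 177008 ≡ 41 (mod 53); 41·22 ≡ 1, so inverse 22.
N/16 = 586339; 586339 ≡ 3 (mod 16); 3·11 ≡ 1, so inverse 11.
N/37 = 253552; 253552 ≡ 28 (mod 37); 28·4 ≡ 1, so inverse 4.
m ≡ 10·721648·8 + 18·407888·4 + 6·177008·22 + 7·586339·11 + 9·253552·4 = 164740807.
164740807 mod 9381424 = 5256599.

5256599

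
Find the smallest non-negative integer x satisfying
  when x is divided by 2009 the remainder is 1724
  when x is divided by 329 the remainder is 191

45922

Combine the congruences pairwise.
gcd(2009, 329) = 7 and 7 | (191 − 1724), so the pair is consistent; merging gives x ≡ 45922 (mod 94423), where 94423 = lcm(2009, 329).
The solution is unique modulo lcm(2009, 329) = 94423.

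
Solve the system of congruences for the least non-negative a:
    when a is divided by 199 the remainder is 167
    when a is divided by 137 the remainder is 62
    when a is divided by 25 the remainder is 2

485727

Combine the congruences pairwise.
From a ≡ 167 (mod 199) write a = 167 + 199t. Substituting into a ≡ 62 (mod 137) gives 199t ≡ 32 (mod 137), and since 62⁻¹ ≡ 42 (mod 137), t ≡ 111. Hence a ≡ 167 + 199·111 = 22256 (mod 27263).
From a ≡ 22256 (mod 27263) write a = 22256 + 27263t. Substituting into a ≡ 2 (mod 25) gives 27263t ≡ 21 (mod 25), and since 13⁻¹ ≡ 2 (mod 25), t ≡ 17. Hence a ≡ 22256 + 27263·17 = 485727 (mod 681575).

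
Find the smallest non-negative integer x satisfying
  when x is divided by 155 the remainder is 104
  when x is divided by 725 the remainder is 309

1034

gcd(155, 725) = 5 and 5 | (309 − 104), so the pair is consistent; merging gives x ≡ 1034 (mod 22475), where 22475 = lcm(155, 725).
The solution is unique modulo lcm(155, 725) = 22475.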